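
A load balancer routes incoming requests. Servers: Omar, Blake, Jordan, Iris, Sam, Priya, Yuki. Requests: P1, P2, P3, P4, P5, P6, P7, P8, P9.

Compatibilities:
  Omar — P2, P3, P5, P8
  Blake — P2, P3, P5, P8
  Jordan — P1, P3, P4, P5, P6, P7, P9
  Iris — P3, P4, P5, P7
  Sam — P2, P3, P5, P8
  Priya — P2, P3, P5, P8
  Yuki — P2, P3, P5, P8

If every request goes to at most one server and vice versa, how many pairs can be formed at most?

6

For example, pair Omar-P2, Blake-P3, Jordan-P1, Iris-P7, Sam-P8, Priya-P5.
The set {Omar, Blake, Sam, Priya, Yuki} has only 4 neighbours ({P2, P3, P5, P8}), so by Hall's theorem at most 6 of the 7 servers can be matched.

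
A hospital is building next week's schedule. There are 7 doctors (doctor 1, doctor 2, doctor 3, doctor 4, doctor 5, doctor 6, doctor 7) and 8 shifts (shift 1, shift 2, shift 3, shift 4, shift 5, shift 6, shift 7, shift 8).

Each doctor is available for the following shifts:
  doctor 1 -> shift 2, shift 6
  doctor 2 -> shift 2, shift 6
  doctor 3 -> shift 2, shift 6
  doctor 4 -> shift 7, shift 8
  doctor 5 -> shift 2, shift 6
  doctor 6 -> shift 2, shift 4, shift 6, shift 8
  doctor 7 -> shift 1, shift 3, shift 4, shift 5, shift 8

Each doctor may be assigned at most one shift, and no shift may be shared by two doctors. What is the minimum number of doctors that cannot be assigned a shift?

For example, pair doctor 1–shift 2, doctor 2–shift 6, doctor 4–shift 8, doctor 6–shift 4, doctor 7–shift 5.
The set {doctor 1, doctor 2, doctor 3, doctor 5} has only 2 neighbours ({shift 2, shift 6}), so by Hall's theorem at most 5 of the 7 doctors can be matched.
That matches 5 of the 7, leaving 2 unmatched; no matching can do better.

2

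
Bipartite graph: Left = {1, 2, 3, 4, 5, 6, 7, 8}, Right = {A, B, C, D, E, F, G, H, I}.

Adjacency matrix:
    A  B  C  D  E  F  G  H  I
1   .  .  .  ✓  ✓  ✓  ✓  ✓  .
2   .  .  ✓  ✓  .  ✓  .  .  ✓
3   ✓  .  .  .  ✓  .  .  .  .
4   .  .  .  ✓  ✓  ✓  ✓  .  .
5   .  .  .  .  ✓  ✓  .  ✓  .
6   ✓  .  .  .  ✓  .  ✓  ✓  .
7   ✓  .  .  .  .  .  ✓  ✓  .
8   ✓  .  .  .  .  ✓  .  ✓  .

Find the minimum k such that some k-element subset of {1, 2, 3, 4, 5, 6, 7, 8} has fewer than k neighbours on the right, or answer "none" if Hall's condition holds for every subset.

Take S = {1, 3, 4, 5, 6, 7, 8}. Its neighbourhood is {A, D, E, F, G, H}, so |N(S)| = 6 < |S| = 7.
Every subset of size less than 7 has at least as many neighbours as members, so 7 is the minimum.

7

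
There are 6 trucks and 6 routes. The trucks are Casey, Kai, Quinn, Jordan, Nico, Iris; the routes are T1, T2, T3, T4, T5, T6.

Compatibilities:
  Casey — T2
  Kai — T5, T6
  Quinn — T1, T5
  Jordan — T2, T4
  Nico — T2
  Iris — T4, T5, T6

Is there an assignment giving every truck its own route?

The set {Casey, Nico} has only 1 neighbour ({T2}), so by Hall's theorem at most 5 of the 6 trucks can be matched.
Hence no matching covers every truck.

No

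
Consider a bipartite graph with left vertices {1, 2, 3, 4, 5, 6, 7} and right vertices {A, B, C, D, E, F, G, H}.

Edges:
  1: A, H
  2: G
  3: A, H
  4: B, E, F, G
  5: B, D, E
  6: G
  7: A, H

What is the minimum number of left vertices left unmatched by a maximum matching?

2

For example, pair 1-A, 2-G, 3-H, 4-E, 5-B.
The set {1, 2, 3, 6, 7} has only 3 neighbours ({A, G, H}), so by Hall's theorem at most 5 of the 7 left vertices can be matched.
That matches 5 of the 7, leaving 2 unmatched; no matching can do better.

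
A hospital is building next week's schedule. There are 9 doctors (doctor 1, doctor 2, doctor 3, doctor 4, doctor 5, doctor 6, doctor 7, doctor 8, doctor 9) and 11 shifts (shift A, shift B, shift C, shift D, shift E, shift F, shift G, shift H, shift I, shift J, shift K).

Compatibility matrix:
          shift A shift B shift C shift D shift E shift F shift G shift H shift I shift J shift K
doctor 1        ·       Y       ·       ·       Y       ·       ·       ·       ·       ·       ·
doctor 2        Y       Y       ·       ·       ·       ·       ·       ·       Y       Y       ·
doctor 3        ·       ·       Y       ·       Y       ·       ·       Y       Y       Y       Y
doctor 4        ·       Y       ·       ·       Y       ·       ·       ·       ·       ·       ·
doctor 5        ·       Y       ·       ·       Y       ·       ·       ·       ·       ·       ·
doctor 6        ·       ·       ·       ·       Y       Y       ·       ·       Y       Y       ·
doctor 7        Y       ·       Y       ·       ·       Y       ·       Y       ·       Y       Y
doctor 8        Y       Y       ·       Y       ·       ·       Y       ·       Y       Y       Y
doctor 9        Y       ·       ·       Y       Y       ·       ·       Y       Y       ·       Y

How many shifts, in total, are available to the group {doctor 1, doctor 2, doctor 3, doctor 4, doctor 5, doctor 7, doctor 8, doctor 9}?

The union of neighbours of {doctor 1, doctor 2, doctor 3, doctor 4, doctor 5, doctor 7, doctor 8, doctor 9} is {shift A, shift B, shift C, shift D, shift E, shift F, shift G, shift H, shift I, shift J, shift K}, which has 11 elements.
Since |N(S)| = 11 ≥ |S| = 8, Hall's condition holds for this subset.

11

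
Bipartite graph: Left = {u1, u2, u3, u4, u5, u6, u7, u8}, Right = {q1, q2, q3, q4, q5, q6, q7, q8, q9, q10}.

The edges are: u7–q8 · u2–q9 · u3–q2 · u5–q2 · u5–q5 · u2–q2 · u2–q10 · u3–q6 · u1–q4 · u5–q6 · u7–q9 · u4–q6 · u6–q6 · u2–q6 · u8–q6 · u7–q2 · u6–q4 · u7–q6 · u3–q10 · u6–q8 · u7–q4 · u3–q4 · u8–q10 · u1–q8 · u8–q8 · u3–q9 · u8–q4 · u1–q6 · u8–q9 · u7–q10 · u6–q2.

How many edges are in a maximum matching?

A valid assignment of size 7: u1-q8, u2-q10, u3-q4, u4-q6, u5-q5, u6-q2, u7-q9.
The set {u1, u2, u3, u4, u6, u7, u8} has only 6 neighbours ({q10, q2, q4, q6, q8, q9}), so by Hall's theorem at most 7 of the 8 left vertices can be matched.

7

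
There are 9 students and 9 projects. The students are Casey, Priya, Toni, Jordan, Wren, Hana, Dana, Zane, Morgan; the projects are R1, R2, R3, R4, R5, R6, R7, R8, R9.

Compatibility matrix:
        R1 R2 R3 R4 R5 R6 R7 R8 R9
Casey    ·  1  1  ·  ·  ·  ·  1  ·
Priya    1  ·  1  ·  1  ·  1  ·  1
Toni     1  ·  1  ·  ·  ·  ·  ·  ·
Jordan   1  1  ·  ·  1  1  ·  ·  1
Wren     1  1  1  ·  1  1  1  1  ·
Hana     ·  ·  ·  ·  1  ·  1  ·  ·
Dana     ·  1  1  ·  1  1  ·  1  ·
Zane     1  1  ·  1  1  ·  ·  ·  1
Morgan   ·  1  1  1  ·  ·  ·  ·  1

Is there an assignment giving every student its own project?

One maximum matching: Casey-R8, Priya-R9, Toni-R1, Jordan-R5, Wren-R6, Hana-R7, Dana-R2, Zane-R4, Morgan-R3.
All 9 students are covered.

Yes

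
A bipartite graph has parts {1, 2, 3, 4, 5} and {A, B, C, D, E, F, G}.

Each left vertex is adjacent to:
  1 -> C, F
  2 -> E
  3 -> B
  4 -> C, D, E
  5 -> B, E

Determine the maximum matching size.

4

For example, pair 1→F, 2→E, 3→B, 4→C.
The set {2, 3, 5} has only 2 neighbours ({B, E}), so by Hall's theorem at most 4 of the 5 left vertices can be matched.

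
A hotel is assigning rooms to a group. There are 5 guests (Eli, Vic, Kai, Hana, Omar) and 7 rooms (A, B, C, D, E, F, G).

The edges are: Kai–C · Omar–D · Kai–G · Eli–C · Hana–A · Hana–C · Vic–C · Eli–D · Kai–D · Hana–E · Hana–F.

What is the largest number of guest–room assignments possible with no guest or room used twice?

4

A valid assignment of size 4: Eli–D, Vic–C, Kai–G, Hana–E.
The set {Eli, Vic, Omar} has only 2 neighbours ({C, D}), so by Hall's theorem at most 4 of the 5 guests can be matched.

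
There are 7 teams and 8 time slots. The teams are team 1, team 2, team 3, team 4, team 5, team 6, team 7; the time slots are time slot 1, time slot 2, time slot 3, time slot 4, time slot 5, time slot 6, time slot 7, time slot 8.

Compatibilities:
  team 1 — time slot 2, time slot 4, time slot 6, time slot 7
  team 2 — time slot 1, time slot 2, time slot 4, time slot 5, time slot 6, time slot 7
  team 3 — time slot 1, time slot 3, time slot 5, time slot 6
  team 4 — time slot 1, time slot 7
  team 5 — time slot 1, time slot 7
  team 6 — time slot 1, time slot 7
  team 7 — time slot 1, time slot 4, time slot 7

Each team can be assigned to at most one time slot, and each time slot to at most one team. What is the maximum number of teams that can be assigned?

6

One maximum matching: team 1-time slot 2, team 2-time slot 5, team 3-time slot 3, team 4-time slot 1, team 5-time slot 7, team 7-time slot 4.
The set {team 4, team 5, team 6} has only 2 neighbours ({time slot 1, time slot 7}), so by Hall's theorem at most 6 of the 7 teams can be matched.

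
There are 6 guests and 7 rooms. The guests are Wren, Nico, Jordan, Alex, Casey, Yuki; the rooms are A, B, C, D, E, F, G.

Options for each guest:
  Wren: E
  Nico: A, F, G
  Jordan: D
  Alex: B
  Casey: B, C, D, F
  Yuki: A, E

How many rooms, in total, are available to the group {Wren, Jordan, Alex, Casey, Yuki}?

6

The union of neighbours of {Wren, Jordan, Alex, Casey, Yuki} is {A, B, C, D, E, F}, which has 6 elements.
Since |N(S)| = 6 ≥ |S| = 5, Hall's condition holds for this subset.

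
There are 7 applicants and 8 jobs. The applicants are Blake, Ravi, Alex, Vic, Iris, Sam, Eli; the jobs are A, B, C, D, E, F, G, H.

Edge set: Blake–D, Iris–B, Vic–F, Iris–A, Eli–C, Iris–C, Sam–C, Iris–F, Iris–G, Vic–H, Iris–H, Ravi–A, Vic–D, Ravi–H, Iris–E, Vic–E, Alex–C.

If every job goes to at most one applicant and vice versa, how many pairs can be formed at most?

5

A valid assignment of size 5: Blake→D, Ravi→A, Alex→C, Vic→H, Iris→G.
The set {Alex, Sam, Eli} has only 1 neighbour ({C}), so by Hall's theorem at most 5 of the 7 applicants can be matched.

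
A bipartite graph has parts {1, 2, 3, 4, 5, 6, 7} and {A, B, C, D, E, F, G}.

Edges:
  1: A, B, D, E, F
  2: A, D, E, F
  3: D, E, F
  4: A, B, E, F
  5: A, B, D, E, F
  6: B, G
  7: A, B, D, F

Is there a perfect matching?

The set {1, 2, 3, 4, 5, 7} has only 5 neighbours ({A, B, D, E, F}), so by Hall's theorem at most 6 of the 7 left vertices can be matched.
Hence no matching covers every left vertex.

No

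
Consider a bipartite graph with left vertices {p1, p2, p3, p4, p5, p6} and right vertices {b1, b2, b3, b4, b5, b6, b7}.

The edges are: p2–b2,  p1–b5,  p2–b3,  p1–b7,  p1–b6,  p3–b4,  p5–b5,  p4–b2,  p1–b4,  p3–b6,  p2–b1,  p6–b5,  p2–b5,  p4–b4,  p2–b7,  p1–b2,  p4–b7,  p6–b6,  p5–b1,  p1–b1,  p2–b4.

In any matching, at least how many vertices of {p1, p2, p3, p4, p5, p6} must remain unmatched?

A valid assignment of size 6: p1→b6, p2→b7, p3→b4, p4→b2, p5→b1, p6→b5.
All 6 left vertices are matched, so no larger matching exists.
That matches 6 of the 6, leaving 0 unmatched; no matching can do better.

0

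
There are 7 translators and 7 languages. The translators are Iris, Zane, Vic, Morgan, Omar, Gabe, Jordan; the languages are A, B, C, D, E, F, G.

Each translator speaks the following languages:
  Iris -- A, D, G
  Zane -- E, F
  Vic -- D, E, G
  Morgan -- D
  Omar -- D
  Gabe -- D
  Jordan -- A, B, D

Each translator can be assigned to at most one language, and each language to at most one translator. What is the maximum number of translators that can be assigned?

A valid assignment of size 5: Iris–G, Zane–F, Vic–E, Morgan–D, Jordan–B.
The set {Morgan, Omar, Gabe} has only 1 neighbour ({D}), so by Hall's theorem at most 5 of the 7 translators can be matched.

5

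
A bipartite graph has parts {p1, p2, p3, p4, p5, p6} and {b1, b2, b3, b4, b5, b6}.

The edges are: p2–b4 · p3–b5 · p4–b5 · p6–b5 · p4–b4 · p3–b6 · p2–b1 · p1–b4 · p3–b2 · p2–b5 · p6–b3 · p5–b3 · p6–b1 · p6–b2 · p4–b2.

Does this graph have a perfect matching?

Yes

One maximum matching: p1→b4, p2→b1, p3→b6, p4→b5, p5→b3, p6→b2.
Every left vertex is matched, so this is a perfect matching.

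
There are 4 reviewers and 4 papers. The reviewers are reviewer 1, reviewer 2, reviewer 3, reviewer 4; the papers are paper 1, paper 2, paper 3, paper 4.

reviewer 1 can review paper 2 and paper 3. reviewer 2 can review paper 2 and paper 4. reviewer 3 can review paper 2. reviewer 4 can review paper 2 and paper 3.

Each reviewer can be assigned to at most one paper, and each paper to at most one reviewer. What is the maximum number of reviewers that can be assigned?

For example, pair reviewer 1-paper 3, reviewer 2-paper 4, reviewer 3-paper 2.
The set {reviewer 1, reviewer 3, reviewer 4} has only 2 neighbours ({paper 2, paper 3}), so by Hall's theorem at most 3 of the 4 reviewers can be matched.

3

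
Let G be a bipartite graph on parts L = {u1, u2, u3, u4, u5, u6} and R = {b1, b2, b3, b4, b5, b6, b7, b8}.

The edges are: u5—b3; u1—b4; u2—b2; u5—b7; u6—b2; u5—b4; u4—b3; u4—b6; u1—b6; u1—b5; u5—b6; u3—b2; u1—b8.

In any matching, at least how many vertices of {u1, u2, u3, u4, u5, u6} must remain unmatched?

2

One maximum matching: u1–b5, u2–b2, u4–b6, u5–b3.
The set {u2, u3, u6} has only 1 neighbour ({b2}), so by Hall's theorem at most 4 of the 6 left vertices can be matched.
That matches 4 of the 6, leaving 2 unmatched; no matching can do better.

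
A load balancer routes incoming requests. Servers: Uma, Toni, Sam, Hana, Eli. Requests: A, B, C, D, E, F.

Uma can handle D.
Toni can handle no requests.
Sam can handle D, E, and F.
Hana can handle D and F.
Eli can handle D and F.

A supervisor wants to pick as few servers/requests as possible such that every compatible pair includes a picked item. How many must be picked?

3

{Sam, D, F} is a vertex cover of size 3: every edge has an endpoint in this set.
No smaller cover exists because Uma–D, Sam–E, Hana–F is a matching of size 3, and a cover must include an endpoint of each of these disjoint edges (König's theorem).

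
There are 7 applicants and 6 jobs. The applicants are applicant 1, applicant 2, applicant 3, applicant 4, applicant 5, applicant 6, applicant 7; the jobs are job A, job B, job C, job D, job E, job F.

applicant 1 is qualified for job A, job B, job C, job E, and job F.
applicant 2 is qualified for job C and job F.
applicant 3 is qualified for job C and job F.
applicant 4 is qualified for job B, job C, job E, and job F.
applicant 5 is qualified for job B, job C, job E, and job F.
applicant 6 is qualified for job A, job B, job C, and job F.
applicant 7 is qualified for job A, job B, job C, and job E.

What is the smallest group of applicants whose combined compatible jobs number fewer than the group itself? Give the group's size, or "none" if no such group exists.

Take S = {applicant 1, applicant 2, applicant 3, applicant 4, applicant 5, applicant 6}. Its neighbourhood is {job A, job B, job C, job E, job F}, so |N(S)| = 5 < |S| = 6.
Every subset of size less than 6 has at least as many neighbours as members, so 6 is the minimum.

6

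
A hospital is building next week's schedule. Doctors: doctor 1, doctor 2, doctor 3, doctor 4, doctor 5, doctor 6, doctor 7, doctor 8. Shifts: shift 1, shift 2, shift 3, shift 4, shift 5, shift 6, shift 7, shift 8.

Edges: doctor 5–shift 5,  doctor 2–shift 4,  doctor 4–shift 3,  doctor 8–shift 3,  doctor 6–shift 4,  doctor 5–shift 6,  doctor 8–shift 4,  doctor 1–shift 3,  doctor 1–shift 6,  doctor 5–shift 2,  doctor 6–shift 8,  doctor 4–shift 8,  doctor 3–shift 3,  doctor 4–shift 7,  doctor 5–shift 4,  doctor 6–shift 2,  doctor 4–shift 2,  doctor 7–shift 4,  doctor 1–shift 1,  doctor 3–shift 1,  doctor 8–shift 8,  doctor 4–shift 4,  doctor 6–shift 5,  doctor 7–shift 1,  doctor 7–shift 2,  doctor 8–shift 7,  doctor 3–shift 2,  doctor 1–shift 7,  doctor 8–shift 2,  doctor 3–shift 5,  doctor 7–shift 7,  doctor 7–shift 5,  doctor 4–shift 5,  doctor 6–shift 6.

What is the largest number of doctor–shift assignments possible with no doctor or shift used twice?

One maximum matching: doctor 1→shift 1, doctor 2→shift 4, doctor 3→shift 3, doctor 4→shift 5, doctor 5→shift 6, doctor 6→shift 8, doctor 7→shift 2, doctor 8→shift 7.
This saturates every doctor, so 8 is the maximum.

8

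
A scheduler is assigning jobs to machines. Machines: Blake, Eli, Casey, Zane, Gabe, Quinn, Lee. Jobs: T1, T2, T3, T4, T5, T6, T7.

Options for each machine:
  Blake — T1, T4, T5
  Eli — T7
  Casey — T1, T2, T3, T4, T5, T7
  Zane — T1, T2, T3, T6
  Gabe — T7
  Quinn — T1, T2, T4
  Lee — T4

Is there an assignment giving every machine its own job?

The set {Eli, Gabe} has only 1 neighbour ({T7}), so by Hall's theorem at most 6 of the 7 machines can be matched.
Hence no matching covers every machine.

No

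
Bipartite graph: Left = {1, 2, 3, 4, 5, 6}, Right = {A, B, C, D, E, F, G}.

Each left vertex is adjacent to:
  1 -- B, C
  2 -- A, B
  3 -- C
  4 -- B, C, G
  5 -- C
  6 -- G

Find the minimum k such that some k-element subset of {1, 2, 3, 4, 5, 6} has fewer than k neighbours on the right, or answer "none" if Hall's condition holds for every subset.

2

Take S = {3, 5}. Its neighbourhood is {C}, so |N(S)| = 1 < |S| = 2.
No single vertex violates Hall's condition since each has at least one neighbour, so 2 is the minimum.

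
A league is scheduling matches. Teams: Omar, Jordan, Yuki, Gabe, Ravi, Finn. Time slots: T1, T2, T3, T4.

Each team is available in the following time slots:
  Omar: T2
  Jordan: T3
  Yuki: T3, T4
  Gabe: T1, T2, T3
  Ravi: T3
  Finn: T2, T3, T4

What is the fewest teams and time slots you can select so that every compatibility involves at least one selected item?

The 4 edges Omar–T2, Jordan–T3, Yuki–T4, Gabe–T1 form a matching, so any vertex cover needs at least 4 vertices (one per matched edge).
Conversely {Gabe, T2, T3, T4} meets every edge and has exactly 4 vertices, so 4 is optimal.

4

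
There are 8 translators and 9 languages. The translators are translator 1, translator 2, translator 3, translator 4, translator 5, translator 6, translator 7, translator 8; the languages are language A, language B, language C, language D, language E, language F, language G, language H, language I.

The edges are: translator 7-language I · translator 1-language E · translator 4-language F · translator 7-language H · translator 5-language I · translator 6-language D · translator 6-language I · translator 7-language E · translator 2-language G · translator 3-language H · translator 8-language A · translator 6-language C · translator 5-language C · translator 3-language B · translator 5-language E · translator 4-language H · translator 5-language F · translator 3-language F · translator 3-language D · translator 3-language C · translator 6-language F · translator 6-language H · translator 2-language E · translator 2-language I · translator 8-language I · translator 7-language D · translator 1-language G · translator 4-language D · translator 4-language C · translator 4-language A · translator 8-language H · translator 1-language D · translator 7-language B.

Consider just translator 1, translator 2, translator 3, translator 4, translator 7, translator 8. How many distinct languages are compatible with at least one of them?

The union of neighbours of {translator 1, translator 2, translator 3, translator 4, translator 7, translator 8} is {language A, language B, language C, language D, language E, language F, language G, language H, language I}, which has 9 elements.
Since |N(S)| = 9 ≥ |S| = 6, Hall's condition holds for this subset.

9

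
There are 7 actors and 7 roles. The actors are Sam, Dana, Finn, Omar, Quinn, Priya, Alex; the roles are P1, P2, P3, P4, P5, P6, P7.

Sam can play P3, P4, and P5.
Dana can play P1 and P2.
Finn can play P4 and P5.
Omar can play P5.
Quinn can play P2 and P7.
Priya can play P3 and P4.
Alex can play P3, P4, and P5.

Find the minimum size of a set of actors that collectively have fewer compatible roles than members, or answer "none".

Take S = {Sam, Finn, Omar, Priya}. Its neighbourhood is {P3, P4, P5}, so |N(S)| = 3 < |S| = 4.
Every subset of size less than 4 has at least as many neighbours as members, so 4 is the minimum.

4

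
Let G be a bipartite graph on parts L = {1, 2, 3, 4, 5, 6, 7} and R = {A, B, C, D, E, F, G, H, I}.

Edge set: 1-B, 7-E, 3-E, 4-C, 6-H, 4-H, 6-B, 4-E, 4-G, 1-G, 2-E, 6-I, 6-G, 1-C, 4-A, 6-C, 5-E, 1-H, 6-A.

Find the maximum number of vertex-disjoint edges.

For example, pair 1-B, 2-E, 4-A, 6-G.
The set {2, 3, 5, 7} has only 1 neighbour ({E}), so by Hall's theorem at most 4 of the 7 left vertices can be matched.

4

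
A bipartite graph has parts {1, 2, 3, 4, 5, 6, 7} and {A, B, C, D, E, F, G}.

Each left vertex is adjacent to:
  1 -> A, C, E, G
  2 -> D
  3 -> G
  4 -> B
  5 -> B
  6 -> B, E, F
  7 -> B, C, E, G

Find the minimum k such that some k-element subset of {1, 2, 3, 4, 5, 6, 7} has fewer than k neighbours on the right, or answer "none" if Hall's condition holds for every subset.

2

Take S = {4, 5}. Its neighbourhood is {B}, so |N(S)| = 1 < |S| = 2.
No single vertex violates Hall's condition since each has at least one neighbour, so 2 is the minimum.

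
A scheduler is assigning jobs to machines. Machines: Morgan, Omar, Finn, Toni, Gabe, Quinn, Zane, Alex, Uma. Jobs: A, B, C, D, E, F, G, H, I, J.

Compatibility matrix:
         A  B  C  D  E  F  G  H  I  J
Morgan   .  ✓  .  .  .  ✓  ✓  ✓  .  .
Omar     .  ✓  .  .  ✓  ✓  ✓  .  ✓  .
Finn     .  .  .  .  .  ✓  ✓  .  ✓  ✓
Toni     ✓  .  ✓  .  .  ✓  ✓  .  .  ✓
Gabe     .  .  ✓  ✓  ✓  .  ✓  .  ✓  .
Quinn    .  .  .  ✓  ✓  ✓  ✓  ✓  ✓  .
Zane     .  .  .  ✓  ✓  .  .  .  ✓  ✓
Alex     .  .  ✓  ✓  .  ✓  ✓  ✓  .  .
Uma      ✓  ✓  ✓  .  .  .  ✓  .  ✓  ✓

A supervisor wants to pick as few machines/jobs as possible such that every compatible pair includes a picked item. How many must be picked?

A maximum matching has 9 edges (e.g. Morgan–B, Omar–I, Finn–F, Toni–A, Gabe–G, Quinn–D, Zane–E, Alex–H, Uma–J).
By König's theorem the minimum vertex cover has the same size. One such cover is {Morgan, Omar, Finn, Toni, Gabe, Quinn, Zane, Alex, Uma}.

9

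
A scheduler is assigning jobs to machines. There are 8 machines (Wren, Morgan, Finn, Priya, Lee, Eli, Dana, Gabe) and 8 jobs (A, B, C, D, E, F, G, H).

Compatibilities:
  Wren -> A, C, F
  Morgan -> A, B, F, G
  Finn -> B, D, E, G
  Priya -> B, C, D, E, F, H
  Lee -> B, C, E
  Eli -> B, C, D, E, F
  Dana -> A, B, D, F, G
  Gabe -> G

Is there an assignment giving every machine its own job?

A valid assignment of size 8: Wren→F, Morgan→B, Finn→D, Priya→H, Lee→C, Eli→E, Dana→A, Gabe→G.
All 8 machines are covered.

Yes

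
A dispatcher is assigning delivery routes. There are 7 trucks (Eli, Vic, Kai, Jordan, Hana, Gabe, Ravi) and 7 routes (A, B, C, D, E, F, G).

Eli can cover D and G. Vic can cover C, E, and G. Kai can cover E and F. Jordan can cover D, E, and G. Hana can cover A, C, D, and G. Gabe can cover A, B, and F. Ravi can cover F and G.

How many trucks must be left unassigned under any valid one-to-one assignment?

0

One maximum matching: Eli→G, Vic→C, Kai→E, Jordan→D, Hana→A, Gabe→B, Ravi→F.
All 7 trucks are matched, so no larger matching exists.
That matches 7 of the 7, leaving 0 unmatched; no matching can do better.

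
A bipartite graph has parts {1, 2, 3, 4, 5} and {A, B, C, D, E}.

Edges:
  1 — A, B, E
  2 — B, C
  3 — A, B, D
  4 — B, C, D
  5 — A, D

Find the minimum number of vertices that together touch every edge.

5

A maximum matching has 5 edges (e.g. 1–E, 2–C, 3–A, 4–B, 5–D).
By König's theorem the minimum vertex cover has the same size. One such cover is {1, 2, 3, 4, 5}.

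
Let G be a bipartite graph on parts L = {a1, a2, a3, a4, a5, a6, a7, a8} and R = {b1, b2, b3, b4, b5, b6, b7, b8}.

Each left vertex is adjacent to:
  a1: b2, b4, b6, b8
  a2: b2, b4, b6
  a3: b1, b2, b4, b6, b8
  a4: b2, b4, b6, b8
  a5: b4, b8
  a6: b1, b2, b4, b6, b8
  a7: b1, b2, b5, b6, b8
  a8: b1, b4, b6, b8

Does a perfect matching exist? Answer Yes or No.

No

The set {a1, a2, a3, a4, a5, a6, a8} has only 5 neighbours ({b1, b2, b4, b6, b8}), so by Hall's theorem at most 6 of the 8 left vertices can be matched.
Hence no matching covers every left vertex.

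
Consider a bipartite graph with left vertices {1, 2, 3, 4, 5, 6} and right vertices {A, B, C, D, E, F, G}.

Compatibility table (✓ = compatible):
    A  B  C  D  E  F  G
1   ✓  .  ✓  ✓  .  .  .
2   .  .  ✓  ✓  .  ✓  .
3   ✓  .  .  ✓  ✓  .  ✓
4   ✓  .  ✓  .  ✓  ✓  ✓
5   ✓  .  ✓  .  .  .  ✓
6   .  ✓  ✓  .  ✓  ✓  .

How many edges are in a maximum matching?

6

For example, pair 1–D, 2–F, 3–E, 4–G, 5–C, 6–B.
This saturates every left vertex, so 6 is the maximum.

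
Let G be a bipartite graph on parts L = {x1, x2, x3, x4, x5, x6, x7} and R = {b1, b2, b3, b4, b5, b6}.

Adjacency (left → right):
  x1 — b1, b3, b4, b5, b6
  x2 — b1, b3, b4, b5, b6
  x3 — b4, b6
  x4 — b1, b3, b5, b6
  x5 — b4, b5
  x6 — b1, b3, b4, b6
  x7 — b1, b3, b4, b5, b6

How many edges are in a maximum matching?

5

A valid assignment of size 5: x1-b1, x2-b6, x3-b4, x4-b3, x5-b5.
The set {x1, x2, x3, x4, x5, x6, x7} has only 5 neighbours ({b1, b3, b4, b5, b6}), so by Hall's theorem at most 5 of the 7 left vertices can be matched.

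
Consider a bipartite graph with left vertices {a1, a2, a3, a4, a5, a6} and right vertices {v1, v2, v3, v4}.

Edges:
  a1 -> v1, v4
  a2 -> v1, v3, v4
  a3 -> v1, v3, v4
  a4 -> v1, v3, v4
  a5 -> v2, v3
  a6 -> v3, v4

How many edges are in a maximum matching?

4

A valid assignment of size 4: a1–v4, a2–v3, a3–v1, a5–v2.
The set {a1, a2, a3, a4, a6} has only 3 neighbours ({v1, v3, v4}), so by Hall's theorem at most 4 of the 6 left vertices can be matched.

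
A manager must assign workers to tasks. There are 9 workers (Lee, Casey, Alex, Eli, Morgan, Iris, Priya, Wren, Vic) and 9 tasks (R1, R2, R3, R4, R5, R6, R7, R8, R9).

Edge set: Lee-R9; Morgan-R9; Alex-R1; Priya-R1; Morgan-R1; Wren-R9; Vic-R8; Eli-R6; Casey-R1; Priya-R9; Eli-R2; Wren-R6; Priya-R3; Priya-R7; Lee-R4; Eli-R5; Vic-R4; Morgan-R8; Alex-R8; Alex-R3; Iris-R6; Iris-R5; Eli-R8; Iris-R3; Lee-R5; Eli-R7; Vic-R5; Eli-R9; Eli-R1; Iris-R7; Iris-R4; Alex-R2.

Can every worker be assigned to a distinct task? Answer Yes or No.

Yes

One maximum matching: Lee–R5, Casey–R1, Alex–R3, Eli–R2, Morgan–R9, Iris–R4, Priya–R7, Wren–R6, Vic–R8.
All 9 workers are covered.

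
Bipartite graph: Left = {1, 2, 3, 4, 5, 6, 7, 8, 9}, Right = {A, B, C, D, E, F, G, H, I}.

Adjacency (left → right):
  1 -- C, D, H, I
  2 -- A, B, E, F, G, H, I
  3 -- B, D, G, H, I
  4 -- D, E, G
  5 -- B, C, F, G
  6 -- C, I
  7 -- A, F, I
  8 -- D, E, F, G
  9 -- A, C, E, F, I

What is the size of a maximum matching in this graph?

For example, pair 1-C, 2-G, 3-H, 4-D, 5-B, 6-I, 7-F, 8-E, 9-A.
This saturates every left vertex, so 9 is the maximum.

9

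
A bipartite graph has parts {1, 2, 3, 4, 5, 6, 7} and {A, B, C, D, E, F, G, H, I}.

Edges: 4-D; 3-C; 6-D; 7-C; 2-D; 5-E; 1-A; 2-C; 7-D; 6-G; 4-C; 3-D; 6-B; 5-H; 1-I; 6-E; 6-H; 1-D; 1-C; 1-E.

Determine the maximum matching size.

5

One maximum matching: 1→A, 2→D, 3→C, 5→E, 6→G.
The set {2, 3, 4, 7} has only 2 neighbours ({C, D}), so by Hall's theorem at most 5 of the 7 left vertices can be matched.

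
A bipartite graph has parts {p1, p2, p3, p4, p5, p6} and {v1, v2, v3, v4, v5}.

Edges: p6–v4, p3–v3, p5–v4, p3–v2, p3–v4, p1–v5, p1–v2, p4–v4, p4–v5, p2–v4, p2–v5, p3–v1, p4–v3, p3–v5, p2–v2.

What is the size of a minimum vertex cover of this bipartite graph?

5

The 5 edges p1–v5, p2–v2, p3–v1, p4–v3, p5–v4 form a matching, so any vertex cover needs at least 5 vertices (one per matched edge).
Conversely {p1, p2, p3, p4, v4} meets every edge and has exactly 5 vertices, so 5 is optimal.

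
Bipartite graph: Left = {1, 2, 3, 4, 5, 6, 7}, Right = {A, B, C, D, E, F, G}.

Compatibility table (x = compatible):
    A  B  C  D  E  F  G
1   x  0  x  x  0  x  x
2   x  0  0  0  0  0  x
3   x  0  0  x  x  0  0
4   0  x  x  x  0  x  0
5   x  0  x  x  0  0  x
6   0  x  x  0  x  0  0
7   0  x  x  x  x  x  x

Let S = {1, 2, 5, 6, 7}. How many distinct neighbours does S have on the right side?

7

The union of neighbours of {1, 2, 5, 6, 7} is {A, B, C, D, E, F, G}, which has 7 elements.
Since |N(S)| = 7 ≥ |S| = 5, Hall's condition holds for this subset.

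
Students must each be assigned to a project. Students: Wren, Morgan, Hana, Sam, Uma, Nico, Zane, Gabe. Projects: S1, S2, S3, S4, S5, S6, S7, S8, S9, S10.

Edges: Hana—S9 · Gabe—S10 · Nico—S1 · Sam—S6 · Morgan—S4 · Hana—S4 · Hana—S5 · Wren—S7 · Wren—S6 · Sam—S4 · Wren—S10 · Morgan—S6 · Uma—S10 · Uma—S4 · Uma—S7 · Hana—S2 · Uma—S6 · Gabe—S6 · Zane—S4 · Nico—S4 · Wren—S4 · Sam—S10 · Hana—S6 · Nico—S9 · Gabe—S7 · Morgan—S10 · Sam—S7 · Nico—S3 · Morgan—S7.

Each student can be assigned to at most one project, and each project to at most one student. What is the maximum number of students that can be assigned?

A valid assignment of size 6: Wren–S4, Morgan–S6, Hana–S2, Sam–S7, Uma–S10, Nico–S9.
The set {Wren, Morgan, Sam, Uma, Zane, Gabe} has only 4 neighbours ({S10, S4, S6, S7}), so by Hall's theorem at most 6 of the 8 students can be matched.

6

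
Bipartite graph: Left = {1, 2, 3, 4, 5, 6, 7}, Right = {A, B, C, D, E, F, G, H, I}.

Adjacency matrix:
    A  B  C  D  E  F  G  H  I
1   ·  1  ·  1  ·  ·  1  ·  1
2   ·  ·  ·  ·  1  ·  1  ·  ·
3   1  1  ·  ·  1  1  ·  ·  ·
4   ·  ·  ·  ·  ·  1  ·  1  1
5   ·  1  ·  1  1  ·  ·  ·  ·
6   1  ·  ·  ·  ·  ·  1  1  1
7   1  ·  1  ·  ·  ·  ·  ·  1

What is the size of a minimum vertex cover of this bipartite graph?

7

{1, 2, 3, 4, 5, 6, 7} is a vertex cover of size 7: every edge has an endpoint in this set.
No smaller cover exists because 1–D, 2–E, 3–F, 4–H, 5–B, 6–G, 7–I is a matching of size 7, and a cover must include an endpoint of each of these disjoint edges (König's theorem).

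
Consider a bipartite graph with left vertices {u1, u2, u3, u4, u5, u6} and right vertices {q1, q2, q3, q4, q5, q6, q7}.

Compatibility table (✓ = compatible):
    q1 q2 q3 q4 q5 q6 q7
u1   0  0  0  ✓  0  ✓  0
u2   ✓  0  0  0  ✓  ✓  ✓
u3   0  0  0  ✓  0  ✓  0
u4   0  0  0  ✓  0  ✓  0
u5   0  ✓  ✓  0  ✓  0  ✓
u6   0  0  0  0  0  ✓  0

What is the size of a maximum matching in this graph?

4

One maximum matching: u1-q4, u2-q7, u3-q6, u5-q2.
The set {u1, u3, u4, u6} has only 2 neighbours ({q4, q6}), so by Hall's theorem at most 4 of the 6 left vertices can be matched.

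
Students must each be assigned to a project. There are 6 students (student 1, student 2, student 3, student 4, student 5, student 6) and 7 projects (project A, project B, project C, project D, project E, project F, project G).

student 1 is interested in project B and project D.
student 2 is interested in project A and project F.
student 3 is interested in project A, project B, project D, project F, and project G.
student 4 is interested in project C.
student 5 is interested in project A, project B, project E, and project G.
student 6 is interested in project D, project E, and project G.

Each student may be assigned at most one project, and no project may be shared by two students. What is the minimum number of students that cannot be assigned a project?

0

A valid assignment of size 6: student 1-project B, student 2-project F, student 3-project G, student 4-project C, student 5-project A, student 6-project E.
All 6 students are matched, so no larger matching exists.
That matches 6 of the 6, leaving 0 unmatched; no matching can do better.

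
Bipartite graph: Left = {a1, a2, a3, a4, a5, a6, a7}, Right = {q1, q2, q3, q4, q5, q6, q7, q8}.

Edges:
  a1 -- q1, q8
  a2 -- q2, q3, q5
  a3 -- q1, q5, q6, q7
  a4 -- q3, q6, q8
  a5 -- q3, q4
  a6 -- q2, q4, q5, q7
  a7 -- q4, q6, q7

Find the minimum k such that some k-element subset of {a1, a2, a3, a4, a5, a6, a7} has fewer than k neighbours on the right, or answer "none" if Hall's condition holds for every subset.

A matching saturating every left vertex exists, for instance a1→q1, a2→q5, a3→q7, a4→q8, a5→q4, a6→q2, a7→q6.
By Hall's marriage theorem, this means |N(S)| ≥ |S| for every subset S, so no violating subset exists.

none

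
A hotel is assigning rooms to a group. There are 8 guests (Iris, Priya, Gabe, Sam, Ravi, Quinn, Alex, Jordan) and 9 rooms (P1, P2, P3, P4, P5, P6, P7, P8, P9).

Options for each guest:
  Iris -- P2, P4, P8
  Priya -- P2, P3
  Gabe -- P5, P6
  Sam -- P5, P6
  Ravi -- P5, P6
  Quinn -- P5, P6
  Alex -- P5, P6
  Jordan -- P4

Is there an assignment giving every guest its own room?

The set {Gabe, Sam, Ravi, Quinn, Alex} has only 2 neighbours ({P5, P6}), so by Hall's theorem at most 5 of the 8 guests can be matched.
Hence no matching covers every guest.

No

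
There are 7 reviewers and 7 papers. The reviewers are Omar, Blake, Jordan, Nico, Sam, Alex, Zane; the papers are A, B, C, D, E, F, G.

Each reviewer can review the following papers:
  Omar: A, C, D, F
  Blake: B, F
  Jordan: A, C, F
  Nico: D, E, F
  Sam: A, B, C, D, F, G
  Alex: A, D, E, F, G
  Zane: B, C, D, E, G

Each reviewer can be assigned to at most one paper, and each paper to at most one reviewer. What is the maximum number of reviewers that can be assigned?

For example, pair Omar→D, Blake→F, Jordan→C, Nico→E, Sam→B, Alex→A, Zane→G.
This saturates every reviewer, so 7 is the maximum.

7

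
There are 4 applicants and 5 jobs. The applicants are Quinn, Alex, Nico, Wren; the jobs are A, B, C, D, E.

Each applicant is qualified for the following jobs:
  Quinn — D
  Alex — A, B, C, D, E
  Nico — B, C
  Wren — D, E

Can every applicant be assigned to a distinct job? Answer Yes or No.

One maximum matching: Quinn-D, Alex-A, Nico-B, Wren-E.
Every applicant is matched, so this matching saturates all of them.

Yes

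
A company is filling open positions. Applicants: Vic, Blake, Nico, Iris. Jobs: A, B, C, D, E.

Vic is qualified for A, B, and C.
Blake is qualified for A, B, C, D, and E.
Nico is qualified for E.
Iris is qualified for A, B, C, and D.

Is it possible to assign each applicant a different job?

One maximum matching: Vic→C, Blake→A, Nico→E, Iris→B.
Every applicant is matched, so this matching saturates all of them.

Yes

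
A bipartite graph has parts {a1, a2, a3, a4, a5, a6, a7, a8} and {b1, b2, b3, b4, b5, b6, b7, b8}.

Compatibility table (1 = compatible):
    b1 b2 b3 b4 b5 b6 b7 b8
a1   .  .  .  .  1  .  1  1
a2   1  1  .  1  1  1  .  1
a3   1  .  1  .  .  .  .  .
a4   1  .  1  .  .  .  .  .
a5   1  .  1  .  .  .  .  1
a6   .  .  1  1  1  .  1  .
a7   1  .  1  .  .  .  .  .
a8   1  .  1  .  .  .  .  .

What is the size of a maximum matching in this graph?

6

One maximum matching: a1-b5, a2-b6, a3-b1, a4-b3, a5-b8, a6-b7.
The set {a3, a4, a7, a8} has only 2 neighbours ({b1, b3}), so by Hall's theorem at most 6 of the 8 left vertices can be matched.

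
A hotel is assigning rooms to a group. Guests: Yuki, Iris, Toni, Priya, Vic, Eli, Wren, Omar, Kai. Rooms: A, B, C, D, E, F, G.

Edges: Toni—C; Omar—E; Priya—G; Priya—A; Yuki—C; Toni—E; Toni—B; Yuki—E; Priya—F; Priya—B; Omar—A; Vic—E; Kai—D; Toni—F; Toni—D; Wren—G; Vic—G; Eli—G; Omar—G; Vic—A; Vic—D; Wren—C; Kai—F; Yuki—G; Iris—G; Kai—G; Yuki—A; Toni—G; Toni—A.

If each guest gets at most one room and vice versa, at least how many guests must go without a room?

A valid assignment of size 7: Yuki–A, Iris–G, Toni–B, Priya–F, Vic–D, Wren–C, Omar–E.
The set {Yuki, Iris, Toni, Priya, Vic, Eli, Wren, Omar, Kai} has only 7 neighbours ({A, B, C, D, E, F, G}), so by Hall's theorem at most 7 of the 9 guests can be matched.
That matches 7 of the 9, leaving 2 unmatched; no matching can do better.

2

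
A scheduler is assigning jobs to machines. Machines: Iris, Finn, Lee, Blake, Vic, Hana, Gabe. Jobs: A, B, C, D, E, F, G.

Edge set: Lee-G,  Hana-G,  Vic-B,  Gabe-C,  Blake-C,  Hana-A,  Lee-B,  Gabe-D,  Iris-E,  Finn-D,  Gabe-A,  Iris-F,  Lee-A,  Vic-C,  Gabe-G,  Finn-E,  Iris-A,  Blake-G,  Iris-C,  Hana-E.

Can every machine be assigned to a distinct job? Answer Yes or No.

Yes

For example, pair Iris→F, Finn→D, Lee→A, Blake→C, Vic→B, Hana→E, Gabe→G.
All 7 machines are covered.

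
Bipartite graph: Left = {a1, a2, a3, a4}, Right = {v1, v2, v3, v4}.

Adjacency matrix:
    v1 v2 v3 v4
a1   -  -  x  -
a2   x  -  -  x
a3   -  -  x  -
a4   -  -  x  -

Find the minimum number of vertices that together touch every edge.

A maximum matching has 2 edges (e.g. a1–v3, a2–v1).
By König's theorem the minimum vertex cover has the same size. One such cover is {a2, v3}.

2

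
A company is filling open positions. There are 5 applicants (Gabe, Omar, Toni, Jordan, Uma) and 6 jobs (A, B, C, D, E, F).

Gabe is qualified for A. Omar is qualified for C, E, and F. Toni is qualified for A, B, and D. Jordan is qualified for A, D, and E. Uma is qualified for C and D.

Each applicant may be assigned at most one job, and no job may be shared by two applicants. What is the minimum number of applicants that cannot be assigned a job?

0

One maximum matching: Gabe–A, Omar–E, Toni–B, Jordan–D, Uma–C.
This saturates every applicant, so 5 is the maximum.
That matches 5 of the 5, leaving 0 unmatched; no matching can do better.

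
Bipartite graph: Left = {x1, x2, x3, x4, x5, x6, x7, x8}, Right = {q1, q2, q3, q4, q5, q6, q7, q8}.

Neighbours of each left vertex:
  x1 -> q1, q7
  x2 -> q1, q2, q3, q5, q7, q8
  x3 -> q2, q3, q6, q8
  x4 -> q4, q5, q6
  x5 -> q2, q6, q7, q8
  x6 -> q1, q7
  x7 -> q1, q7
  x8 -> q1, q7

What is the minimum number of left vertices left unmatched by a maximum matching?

For example, pair x1–q1, x2–q8, x3–q6, x4–q5, x5–q2, x6–q7.
The set {x1, x6, x7, x8} has only 2 neighbours ({q1, q7}), so by Hall's theorem at most 6 of the 8 left vertices can be matched.
That matches 6 of the 8, leaving 2 unmatched; no matching can do better.

2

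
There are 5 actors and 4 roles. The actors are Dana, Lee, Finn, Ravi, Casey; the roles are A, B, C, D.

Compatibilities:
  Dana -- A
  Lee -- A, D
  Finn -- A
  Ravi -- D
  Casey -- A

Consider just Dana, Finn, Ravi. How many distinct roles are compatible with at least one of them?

The union of neighbours of {Dana, Finn, Ravi} is {A, D}, which has 2 elements.
Since |N(S)| = 2 < |S| = 3, Hall's condition fails for this subset.

2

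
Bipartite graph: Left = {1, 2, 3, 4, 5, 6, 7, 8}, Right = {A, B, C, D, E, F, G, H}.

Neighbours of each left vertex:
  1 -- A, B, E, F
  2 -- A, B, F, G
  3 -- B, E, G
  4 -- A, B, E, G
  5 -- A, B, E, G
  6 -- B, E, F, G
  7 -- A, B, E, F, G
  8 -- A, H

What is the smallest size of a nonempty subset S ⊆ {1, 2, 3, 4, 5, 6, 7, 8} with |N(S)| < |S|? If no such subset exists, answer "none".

6

Take S = {1, 2, 3, 4, 5, 6}. Its neighbourhood is {A, B, E, F, G}, so |N(S)| = 5 < |S| = 6.
Every subset of size less than 6 has at least as many neighbours as members, so 6 is the minimum.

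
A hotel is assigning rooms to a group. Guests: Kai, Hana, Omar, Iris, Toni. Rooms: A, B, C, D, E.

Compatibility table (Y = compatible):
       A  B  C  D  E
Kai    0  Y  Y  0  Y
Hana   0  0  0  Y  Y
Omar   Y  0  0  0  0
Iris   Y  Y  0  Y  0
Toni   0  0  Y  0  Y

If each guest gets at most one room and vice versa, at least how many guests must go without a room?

0

For example, pair Kai–C, Hana–D, Omar–A, Iris–B, Toni–E.
All 5 guests are matched, so no larger matching exists.
That matches 5 of the 5, leaving 0 unmatched; no matching can do better.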